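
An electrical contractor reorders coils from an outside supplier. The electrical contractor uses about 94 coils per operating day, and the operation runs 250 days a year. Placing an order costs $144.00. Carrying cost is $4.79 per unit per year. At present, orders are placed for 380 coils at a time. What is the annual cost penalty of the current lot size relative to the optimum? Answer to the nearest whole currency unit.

Annual demand D = 94 × 250 = 23,500.
EOQ = √(2DS/H) = √(2 × 23,500 × 144 / 4.79) ≈ 1188.67.
Cost at Q* = (D/Q*)S + (Q*/2)H = √(2DSH) ≈ $5,693.74.
Cost at Q = 380: (23,500/380)×144 + (380/2)×4.79 = $8,905.26 + $910.10 = $9,815.36.
Excess = $9,815.36 − $5,693.74 = $4,121.62.

Extra cost ≈ $4,122 per year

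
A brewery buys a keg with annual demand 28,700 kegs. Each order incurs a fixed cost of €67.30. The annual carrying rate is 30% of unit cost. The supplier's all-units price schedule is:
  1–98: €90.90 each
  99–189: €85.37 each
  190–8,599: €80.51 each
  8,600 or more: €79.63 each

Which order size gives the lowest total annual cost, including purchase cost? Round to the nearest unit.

Q* ≈ 400 kegs

Holding cost per unit per year at price C is H = 0.30·C.
Candidates are each tier's EOQ (if it falls in that tier) and each price-break quantity.
Tier 1 (€90.90): EOQ = 376.4 exceeds tier's upper bound 98, so this tier is dominated.
Tier 2 (€85.37): EOQ = 388.4 exceeds tier's upper bound 189, so this tier is dominated.
EOQ at €80.51 = 399.9 (feasible in tier 3): TC = 28,700×€80.51 + (28,700/399.9)×67.3 + (399.9/2)×0.30×€80.51 = €2,320,296.37.
EOQ at €79.63 = 402.1 < 8600, so use break Q=8600: TC = 28,700×€79.63 + (28,700/8600.0)×67.3 + (8600.0/2)×0.30×€79.63 = €2,388,328.29.
Lowest total cost is €2,320,296.37 at Q = 399.9.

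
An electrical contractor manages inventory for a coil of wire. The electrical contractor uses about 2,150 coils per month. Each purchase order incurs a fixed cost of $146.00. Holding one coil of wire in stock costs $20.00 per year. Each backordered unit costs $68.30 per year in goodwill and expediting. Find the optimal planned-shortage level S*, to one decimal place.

S* ≈ 158.1 coils

Annual demand D = 2,150 × 12 = 25,800.
With planned backorders, Q* = √(2DS/H) · √((H+B)/B).
√(2DS/H) = √(2 × 25,800 × 146 / 20) = 613.743.
√((H+B)/B) = √((20+68.3)/68.3) = 1.1370.
Q* ≈ 697.841.
S* = Q* · H/(H+B) = 697.841 × 20/88.3 ≈ 158.061.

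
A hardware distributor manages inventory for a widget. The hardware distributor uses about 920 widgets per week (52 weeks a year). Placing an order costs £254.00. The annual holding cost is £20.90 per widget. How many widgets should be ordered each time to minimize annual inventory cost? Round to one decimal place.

Annual demand D = 920 × 52 = 47,840.
EOQ = √(2DS / H) = √(2 × 47,840 × 254 / 20.9).
= √(24,302,720 / 20.9) = √1,162,809.5694 ≈ 1078.336.

Q* ≈ 1,078.3 widgets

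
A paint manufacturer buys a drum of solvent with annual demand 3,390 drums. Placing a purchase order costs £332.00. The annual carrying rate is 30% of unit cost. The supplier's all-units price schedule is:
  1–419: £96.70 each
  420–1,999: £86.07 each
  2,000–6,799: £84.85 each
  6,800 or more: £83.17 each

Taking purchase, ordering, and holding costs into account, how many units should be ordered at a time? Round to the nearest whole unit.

Holding cost per unit per year at price C is H = 0.30·C.
Candidates are each tier's EOQ (if it falls in that tier) and each price-break quantity.
EOQ at £96.70 = 278.6 (feasible in tier 1): TC = 3,390×£96.70 + (3,390/278.6)×332 + (278.6/2)×0.30×£96.70 = £335,893.86.
EOQ at £86.07 = 295.3 < 420, so use break Q=420: TC = 3,390×£86.07 + (3,390/420.0)×332 + (420.0/2)×0.30×£86.07 = £299,879.42.
EOQ at £84.85 = 297.4 < 2000, so use break Q=2000: TC = 3,390×£84.85 + (3,390/2000.0)×332 + (2000.0/2)×0.30×£84.85 = £313,659.24.
EOQ at £83.17 = 300.4 < 6800, so use break Q=6800: TC = 3,390×£83.17 + (3,390/6800.0)×332 + (6800.0/2)×0.30×£83.17 = £366,945.21.
Lowest total cost is £299,879.42 at Q = 420.0.

Q* ≈ 420 drums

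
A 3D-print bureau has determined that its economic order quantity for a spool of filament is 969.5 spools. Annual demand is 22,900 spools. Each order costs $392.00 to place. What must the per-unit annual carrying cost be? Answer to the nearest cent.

Invert the EOQ relation Q*² = 2DS/H.
From Q* = √(2DS/H): H = 2DS / Q*² = 2 × 22,900 × 392 / 969.5² = 19.1010.

H ≈ $19.10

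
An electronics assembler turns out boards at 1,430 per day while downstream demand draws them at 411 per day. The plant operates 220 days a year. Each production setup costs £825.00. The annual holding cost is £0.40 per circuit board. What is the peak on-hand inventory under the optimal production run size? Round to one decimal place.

I_max ≈ 16,302.8 boards

Annual demand D = 411 × 220 = 90,420.
Production build-up factor (1 − d/p) = 1 − 411/1,430 = 0.7126.
Q* = √(2DS / (H(1 − d/p))) = √(2 × 90,420 × 825 / (0.4 × 0.7126)).
= √(149,193,000 / 0.285) ≈ 22878.374.
Maximum inventory = Q*(1 − d/p) = 22878.374 × 0.7126 ≈ 16302.841.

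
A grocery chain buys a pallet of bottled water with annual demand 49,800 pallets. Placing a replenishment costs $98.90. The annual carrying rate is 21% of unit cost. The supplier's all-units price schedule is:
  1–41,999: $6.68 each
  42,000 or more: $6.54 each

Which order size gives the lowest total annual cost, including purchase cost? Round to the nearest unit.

Q* ≈ 2,650 pallets

Holding cost per unit per year at price C is H = 0.21·C.
Candidates are each tier's EOQ (if it falls in that tier) and each price-break quantity.
EOQ at $6.68 = 2649.9 (feasible in tier 1): TC = 49,800×$6.68 + (49,800/2649.9)×98.9 + (2649.9/2)×0.21×$6.68 = $336,381.28.
EOQ at $6.54 = 2678.1 < 42000, so use break Q=42000: TC = 49,800×$6.54 + (49,800/42000.0)×98.9 + (42000.0/2)×0.21×$6.54 = $354,650.67.
Lowest total cost is $336,381.28 at Q = 2649.9.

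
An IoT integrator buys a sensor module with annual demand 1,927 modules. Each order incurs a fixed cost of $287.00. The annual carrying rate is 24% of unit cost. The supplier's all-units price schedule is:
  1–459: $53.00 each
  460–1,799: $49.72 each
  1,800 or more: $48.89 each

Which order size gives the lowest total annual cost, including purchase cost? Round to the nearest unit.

Q* ≈ 460 modules

Holding cost per unit per year at price C is H = 0.24·C.
For each price level, check whether its EOQ is feasible; otherwise the best quantity at that price is the breakpoint.
EOQ at $53.00 = 294.9 (feasible in tier 1): TC = 1,927×$53.00 + (1,927/294.9)×287 + (294.9/2)×0.24×$53.00 = $105,881.94.
EOQ at $49.72 = 304.5 < 460, so use break Q=460: TC = 1,927×$49.72 + (1,927/460.0)×287 + (460.0/2)×0.24×$49.72 = $99,757.26.
EOQ at $48.89 = 307.0 < 1800, so use break Q=1800: TC = 1,927×$48.89 + (1,927/1800.0)×287 + (1800.0/2)×0.24×$48.89 = $105,078.52.
Lowest total cost is $99,757.26 at Q = 460.0.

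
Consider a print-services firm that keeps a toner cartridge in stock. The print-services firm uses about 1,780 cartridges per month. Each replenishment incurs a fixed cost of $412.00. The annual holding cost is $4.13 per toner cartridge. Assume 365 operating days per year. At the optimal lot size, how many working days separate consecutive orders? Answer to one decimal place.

Annual demand D = 1,780 × 12 = 21,360.
The optimal lot size = √(2DS/H) = √(2 × 21,360 × 412 / 4.13) ≈ 2064.38.
Cycle time = Q*/D × 365 = 2064.38 / 21,360 × 365 ≈ 35.276 days.

T ≈ 35.3 days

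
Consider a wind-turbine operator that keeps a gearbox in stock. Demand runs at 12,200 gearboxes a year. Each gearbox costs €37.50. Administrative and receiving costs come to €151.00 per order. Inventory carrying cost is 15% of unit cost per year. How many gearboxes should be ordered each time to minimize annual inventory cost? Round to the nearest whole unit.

Holding cost H = 0.15 × €37.50 = €5.6250 per unit per year.
EOQ = √(2DS / H) = √(2 × 12,200 × 151 / 5.625).
= √(3,684,400 / 5.625) = √655,004.4444 ≈ 809.323.

Q* ≈ 809 gearboxes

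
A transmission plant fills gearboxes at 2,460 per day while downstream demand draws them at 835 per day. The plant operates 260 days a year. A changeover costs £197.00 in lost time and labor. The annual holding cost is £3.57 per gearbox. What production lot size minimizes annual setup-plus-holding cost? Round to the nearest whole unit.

Annual demand D = 835 × 260 = 217,100.
Production build-up factor (1 − d/p) = 1 − 835/2,460 = 0.6606.
Q* = √(2DS / (H(1 − d/p))) = √(2 × 217,100 × 197 / (3.57 × 0.6606)).
= √(85,537,400 / 2.3582) ≈ 6022.611.

Q* ≈ 6,023 gearboxes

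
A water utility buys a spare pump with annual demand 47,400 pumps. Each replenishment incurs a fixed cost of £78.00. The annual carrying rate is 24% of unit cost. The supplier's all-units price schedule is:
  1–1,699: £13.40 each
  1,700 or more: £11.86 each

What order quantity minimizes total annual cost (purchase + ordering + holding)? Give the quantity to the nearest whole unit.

Holding cost per unit per year at price C is H = 0.24·C.
Evaluate total cost at each tier's feasible EOQ or, if the EOQ is below the tier, at the tier's minimum quantity.
EOQ at £13.40 = 1516.3 (feasible in tier 1): TC = 47,400×£13.40 + (47,400/1516.3)×78 + (1516.3/2)×0.24×£13.40 = £640,036.51.
EOQ at £11.86 = 1611.8 < 1700, so use break Q=1700: TC = 47,400×£11.86 + (47,400/1700.0)×78 + (1700.0/2)×0.24×£11.86 = £566,758.26.
Lowest total cost is £566,758.26 at Q = 1700.0.

Q* ≈ 1,700 pumps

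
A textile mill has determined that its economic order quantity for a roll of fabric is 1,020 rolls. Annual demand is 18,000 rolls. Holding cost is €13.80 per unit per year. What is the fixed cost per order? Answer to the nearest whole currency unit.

S ≈ €399

The basic EOQ model gives Q* = √(2DS/H); rearrange for the unknown.
From Q* = √(2DS/H): S = Q*²H / (2D) = 1,020² × 13.8 / (2 × 18,000) = 398.8200.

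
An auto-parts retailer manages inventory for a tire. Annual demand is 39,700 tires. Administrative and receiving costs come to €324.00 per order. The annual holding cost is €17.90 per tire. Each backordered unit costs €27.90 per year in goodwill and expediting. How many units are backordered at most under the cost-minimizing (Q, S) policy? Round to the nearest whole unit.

S* ≈ 600 tires

With planned backorders, Q* = √(2DS/H) · √((H+B)/B).
√(2DS/H) = √(2 × 39,700 × 324 / 17.9) = 1198.826.
√((H+B)/B) = √((17.9+27.9)/27.9) = 1.2812.
Q* ≈ 1535.985.
S* = Q* · H/(H+B) = 1535.985 × 17.9/45.8 ≈ 600.308.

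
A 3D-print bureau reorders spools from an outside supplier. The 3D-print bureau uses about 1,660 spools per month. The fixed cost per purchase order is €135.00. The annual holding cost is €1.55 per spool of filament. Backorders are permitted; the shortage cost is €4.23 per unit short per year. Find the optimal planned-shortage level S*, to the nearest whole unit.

S* ≈ 584 spools

Annual demand D = 1,660 × 12 = 19,920.
With planned backorders, Q* = √(2DS/H) · √((H+B)/B).
√(2DS/H) = √(2 × 19,920 × 135 / 1.55) = 1862.776.
√((H+B)/B) = √((1.55+4.23)/4.23) = 1.1689.
Q* ≈ 2177.481.
S* = Q* · H/(H+B) = 2177.481 × 1.55/5.78 ≈ 583.927.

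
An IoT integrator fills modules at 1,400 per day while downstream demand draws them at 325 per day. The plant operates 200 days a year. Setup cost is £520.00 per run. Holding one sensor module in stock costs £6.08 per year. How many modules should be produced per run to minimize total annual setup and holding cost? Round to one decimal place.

Q* ≈ 3,805.2 modules

Annual demand D = 325 × 200 = 65,000.
Production build-up factor (1 − d/p) = 1 − 325/1,400 = 0.7679.
Q* = √(2DS / (H(1 − d/p))) = √(2 × 65,000 × 520 / (6.08 × 0.7679)).
= √(67,600,000 / 4.6686) ≈ 3805.234.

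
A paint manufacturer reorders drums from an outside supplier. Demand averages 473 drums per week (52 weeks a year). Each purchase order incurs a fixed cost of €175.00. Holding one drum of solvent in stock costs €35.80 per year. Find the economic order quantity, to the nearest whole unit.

Annual demand D = 473 × 52 = 24,596.
EOQ = √(2DS / H) = √(2 × 24,596 × 175 / 35.8).
= √(8,608,600 / 35.8) = √240,463.6872 ≈ 490.371.

Q* ≈ 490 drums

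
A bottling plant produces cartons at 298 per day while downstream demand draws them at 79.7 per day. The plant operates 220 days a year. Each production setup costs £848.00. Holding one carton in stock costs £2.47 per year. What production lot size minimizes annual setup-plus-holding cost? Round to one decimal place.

Annual demand D = 79.7 × 220 = 17,534.
Production build-up factor (1 − d/p) = 1 − 79.7/298 = 0.7326.
Q* = √(2DS / (H(1 − d/p))) = √(2 × 17,534 × 848 / (2.47 × 0.7326)).
= √(29,737,664 / 1.8094) ≈ 4054.023.

Q* ≈ 4,054.0 cartons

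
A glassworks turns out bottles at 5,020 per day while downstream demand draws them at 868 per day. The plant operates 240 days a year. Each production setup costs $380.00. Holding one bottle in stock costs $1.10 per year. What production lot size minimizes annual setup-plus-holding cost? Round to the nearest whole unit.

Annual demand D = 868 × 240 = 208,320.
Production build-up factor (1 − d/p) = 1 − 868/5,020 = 0.8271.
Q* = √(2DS / (H(1 − d/p))) = √(2 × 208,320 × 380 / (1.1 × 0.8271)).
= √(158,323,200 / 0.9098) ≈ 13191.650.

Q* ≈ 13,192 bottles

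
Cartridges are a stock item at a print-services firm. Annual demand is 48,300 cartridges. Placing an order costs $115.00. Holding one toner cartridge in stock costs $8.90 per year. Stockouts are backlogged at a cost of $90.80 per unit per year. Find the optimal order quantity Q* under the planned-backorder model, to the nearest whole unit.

Q* ≈ 1,171 cartridges

With planned backorders, Q* = √(2DS/H) · √((H+B)/B).
√(2DS/H) = √(2 × 48,300 × 115 / 8.9) = 1117.230.
√((H+B)/B) = √((8.9+90.8)/90.8) = 1.0479.
Q* ≈ 1170.704.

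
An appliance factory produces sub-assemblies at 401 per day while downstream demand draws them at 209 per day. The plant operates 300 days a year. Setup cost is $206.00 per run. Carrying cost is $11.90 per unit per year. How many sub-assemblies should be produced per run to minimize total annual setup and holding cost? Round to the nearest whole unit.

Q* ≈ 2,129 sub-assemblies

Annual demand D = 209 × 300 = 62,700.
Production build-up factor (1 − d/p) = 1 − 209/401 = 0.4788.
Q* = √(2DS / (H(1 − d/p))) = √(2 × 62,700 × 206 / (11.9 × 0.4788)).
= √(25,832,400 / 5.6978) ≈ 2129.269.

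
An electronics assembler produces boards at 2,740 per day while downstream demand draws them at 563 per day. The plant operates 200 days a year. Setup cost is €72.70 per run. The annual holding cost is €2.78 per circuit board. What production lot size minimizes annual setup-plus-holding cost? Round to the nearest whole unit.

Q* ≈ 2,723 boards

Annual demand D = 563 × 200 = 112,600.
Production build-up factor (1 − d/p) = 1 − 563/2,740 = 0.7945.
Q* = √(2DS / (H(1 − d/p))) = √(2 × 112,600 × 72.7 / (2.78 × 0.7945)).
= √(16,372,040 / 2.2088) ≈ 2722.545.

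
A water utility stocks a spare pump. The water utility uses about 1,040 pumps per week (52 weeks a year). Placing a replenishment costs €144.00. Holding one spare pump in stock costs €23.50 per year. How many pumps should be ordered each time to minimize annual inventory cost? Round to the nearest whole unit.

Annual demand D = 1,040 × 52 = 54,080.
EOQ = √(2DS / H) = √(2 × 54,080 × 144 / 23.5).
= √(15,575,040 / 23.5) = √662,767.6596 ≈ 814.105.

Q* ≈ 814 pumps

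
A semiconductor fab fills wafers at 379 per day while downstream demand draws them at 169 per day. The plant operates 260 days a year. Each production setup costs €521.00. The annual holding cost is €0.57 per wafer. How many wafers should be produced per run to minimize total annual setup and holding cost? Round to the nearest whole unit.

Q* ≈ 12,040 wafers

Annual demand D = 169 × 260 = 43,940.
Production build-up factor (1 − d/p) = 1 − 169/379 = 0.5541.
Q* = √(2DS / (H(1 − d/p))) = √(2 × 43,940 × 521 / (0.57 × 0.5541)).
= √(45,785,480 / 0.3158) ≈ 12040.275.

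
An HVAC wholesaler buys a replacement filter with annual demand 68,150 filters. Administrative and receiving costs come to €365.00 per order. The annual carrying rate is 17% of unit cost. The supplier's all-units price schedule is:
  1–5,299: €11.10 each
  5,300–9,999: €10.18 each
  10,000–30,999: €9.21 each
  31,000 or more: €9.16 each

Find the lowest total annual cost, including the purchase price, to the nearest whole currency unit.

Holding cost per unit per year at price C is H = 0.17·C.
Candidates are each tier's EOQ (if it falls in that tier) and each price-break quantity.
EOQ at €11.10 = 5134.6 (feasible in tier 1): TC = 68,150×€11.10 + (68,150/5134.6)×365 + (5134.6/2)×0.17×€11.10 = €766,154.03.
EOQ at €10.18 = 5361.6 (feasible in tier 2): TC = 68,150×€10.18 + (68,150/5361.6)×365 + (5361.6/2)×0.17×€10.18 = €703,045.82.
EOQ at €9.21 = 5636.9 < 10000, so use break Q=10000: TC = 68,150×€9.21 + (68,150/10000.0)×365 + (10000.0/2)×0.17×€9.21 = €637,977.47.
EOQ at €9.16 = 5652.3 < 31000, so use break Q=31000: TC = 68,150×€9.16 + (68,150/31000.0)×365 + (31000.0/2)×0.17×€9.16 = €649,193.01.
Lowest total cost among the candidates is at Q = 10000.0.

TC* ≈ €637,977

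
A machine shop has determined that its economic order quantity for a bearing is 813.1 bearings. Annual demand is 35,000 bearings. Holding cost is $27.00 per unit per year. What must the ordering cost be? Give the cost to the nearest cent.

Squaring Q* = √(2DS/H) gives Q*² = 2DS/H.
From Q* = √(2DS/H): S = Q*²H / (2D) = 813.1² × 27 / (2 × 35,000) = 255.0079.

S ≈ $255.01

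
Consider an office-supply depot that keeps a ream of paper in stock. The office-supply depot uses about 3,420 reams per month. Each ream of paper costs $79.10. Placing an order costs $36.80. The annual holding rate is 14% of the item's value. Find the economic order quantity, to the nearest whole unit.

Q* ≈ 522 reams

Annual demand D = 3,420 × 12 = 41,040.
Holding cost H = 0.14 × $79.10 = $11.0740 per unit per year.
EOQ = √(2DS / H) = √(2 × 41,040 × 36.8 / 11.074).
= √(3,020,544 / 11.074) = √272,759.9783 ≈ 522.264.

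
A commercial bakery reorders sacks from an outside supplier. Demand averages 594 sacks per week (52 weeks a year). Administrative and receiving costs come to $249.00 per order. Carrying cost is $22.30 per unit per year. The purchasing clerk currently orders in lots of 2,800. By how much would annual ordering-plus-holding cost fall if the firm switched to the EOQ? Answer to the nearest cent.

Annual demand D = 594 × 52 = 30,888.
EOQ = √(2DS/H) = √(2 × 30,888 × 249 / 22.3) ≈ 830.53.
Cost at Q* = (D/Q*)S + (Q*/2)H = √(2DSH) ≈ $18,520.90.
Cost at Q = 2,800: (30,888/2,800)×249 + (2,800/2)×22.3 = $2,746.83 + $31,220.00 = $33,966.83.
Excess = $33,966.83 − $18,520.90 = $15,445.93.

Extra cost ≈ $15,445.93 per year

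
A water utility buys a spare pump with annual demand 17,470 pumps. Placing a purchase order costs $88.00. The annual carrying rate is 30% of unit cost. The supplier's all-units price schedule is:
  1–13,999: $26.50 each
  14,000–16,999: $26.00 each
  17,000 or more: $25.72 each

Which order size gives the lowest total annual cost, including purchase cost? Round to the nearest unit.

Holding cost per unit per year at price C is H = 0.30·C.
Candidates are each tier's EOQ (if it falls in that tier) and each price-break quantity.
EOQ at $26.50 = 621.9 (feasible in tier 1): TC = 17,470×$26.50 + (17,470/621.9)×88 + (621.9/2)×0.30×$26.50 = $467,899.09.
EOQ at $26.00 = 627.8 < 14000, so use break Q=14000: TC = 17,470×$26.00 + (17,470/14000.0)×88 + (14000.0/2)×0.30×$26.00 = $508,929.81.
EOQ at $25.72 = 631.3 < 17000, so use break Q=17000: TC = 17,470×$25.72 + (17,470/17000.0)×88 + (17000.0/2)×0.30×$25.72 = $515,004.83.
Lowest total cost is $467,899.09 at Q = 621.9.

Q* ≈ 622 pumps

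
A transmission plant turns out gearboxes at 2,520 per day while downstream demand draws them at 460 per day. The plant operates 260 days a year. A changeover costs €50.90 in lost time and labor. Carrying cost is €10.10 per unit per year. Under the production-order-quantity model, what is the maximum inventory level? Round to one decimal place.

I_max ≈ 992.7 gearboxes

Annual demand D = 460 × 260 = 119,600.
Production build-up factor (1 − d/p) = 1 − 460/2,520 = 0.8175.
Q* = √(2DS / (H(1 − d/p))) = √(2 × 119,600 × 50.9 / (10.1 × 0.8175)).
= √(12,175,280 / 8.2563) ≈ 1214.354.
Maximum inventory = Q*(1 − d/p) = 1214.354 × 0.8175 ≈ 992.687.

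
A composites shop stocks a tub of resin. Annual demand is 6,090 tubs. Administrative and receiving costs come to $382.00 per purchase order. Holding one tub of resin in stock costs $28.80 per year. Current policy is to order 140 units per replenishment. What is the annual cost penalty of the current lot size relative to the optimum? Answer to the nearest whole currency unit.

EOQ = √(2DS/H) = √(2 × 6,090 × 382 / 28.8) ≈ 401.94.
Cost at Q* = (D/Q*)S + (Q*/2)H = √(2DSH) ≈ $11,575.81.
Cost at Q = 140: (6,090/140)×382 + (140/2)×28.8 = $16,617.00 + $2,016.00 = $18,633.00.
Excess = $18,633.00 − $11,575.81 = $7,057.19.

Extra cost ≈ $7,057 per year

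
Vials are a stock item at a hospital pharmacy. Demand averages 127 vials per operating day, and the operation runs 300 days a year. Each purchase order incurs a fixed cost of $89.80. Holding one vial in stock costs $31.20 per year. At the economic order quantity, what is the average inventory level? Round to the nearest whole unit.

Average inventory ≈ 234 vials

Annual demand D = 127 × 300 = 38,100.
EOQ = √(2DS/H) = √(2 × 38,100 × 89.8 / 31.2) ≈ 468.32.
Average inventory = Q*/2 ≈ 468.32 / 2 = 234.158.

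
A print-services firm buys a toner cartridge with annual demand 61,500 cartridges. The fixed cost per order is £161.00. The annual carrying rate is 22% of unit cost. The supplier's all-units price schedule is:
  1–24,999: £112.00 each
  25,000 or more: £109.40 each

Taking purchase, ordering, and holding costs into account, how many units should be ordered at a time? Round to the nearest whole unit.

Q* ≈ 896 cartridges

Holding cost per unit per year at price C is H = 0.22·C.
Evaluate total cost at each tier's feasible EOQ or, if the EOQ is below the tier, at the tier's minimum quantity.
EOQ at £112.00 = 896.5 (feasible in tier 1): TC = 61,500×£112.00 + (61,500/896.5)×161 + (896.5/2)×0.22×£112.00 = £6,910,089.50.
EOQ at £109.40 = 907.1 < 25000, so use break Q=25000: TC = 61,500×£109.40 + (61,500/25000.0)×161 + (25000.0/2)×0.22×£109.40 = £7,029,346.06.
Lowest total cost is £6,910,089.50 at Q = 896.5.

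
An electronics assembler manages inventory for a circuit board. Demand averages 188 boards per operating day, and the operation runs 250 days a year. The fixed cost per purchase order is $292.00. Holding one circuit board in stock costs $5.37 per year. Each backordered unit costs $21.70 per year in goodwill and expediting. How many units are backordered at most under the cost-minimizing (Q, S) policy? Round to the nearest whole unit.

Annual demand D = 188 × 250 = 47,000.
With planned backorders, Q* = √(2DS/H) · √((H+B)/B).
√(2DS/H) = √(2 × 47,000 × 292 / 5.37) = 2260.832.
√((H+B)/B) = √((5.37+21.7)/21.7) = 1.1169.
Q* ≈ 2525.123.
S* = Q* · H/(H+B) = 2525.123 × 5.37/27.07 ≈ 500.920.

S* ≈ 501 boards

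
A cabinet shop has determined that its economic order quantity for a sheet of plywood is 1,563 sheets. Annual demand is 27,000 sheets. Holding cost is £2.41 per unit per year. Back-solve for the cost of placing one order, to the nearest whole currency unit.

Invert the EOQ relation Q*² = 2DS/H.
From Q* = √(2DS/H): S = Q*²H / (2D) = 1,563² × 2.41 / (2 × 27,000) = 109.0288.

S ≈ £109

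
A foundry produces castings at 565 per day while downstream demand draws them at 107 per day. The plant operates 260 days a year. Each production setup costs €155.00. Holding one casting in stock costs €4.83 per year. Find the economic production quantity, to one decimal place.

Q* ≈ 1,484.1 castings

Annual demand D = 107 × 260 = 27,820.
Production build-up factor (1 − d/p) = 1 − 107/565 = 0.8106.
Q* = √(2DS / (H(1 − d/p))) = √(2 × 27,820 × 155 / (4.83 × 0.8106)).
= √(8,624,200 / 3.9153) ≈ 1484.148.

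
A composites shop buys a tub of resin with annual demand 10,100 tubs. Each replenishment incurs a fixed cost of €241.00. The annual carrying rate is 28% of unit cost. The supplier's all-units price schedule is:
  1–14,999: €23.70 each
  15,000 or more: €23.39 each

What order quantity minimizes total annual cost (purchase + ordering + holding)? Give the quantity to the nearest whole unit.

Q* ≈ 857 tubs

Holding cost per unit per year at price C is H = 0.28·C.
For each price level, check whether its EOQ is feasible; otherwise the best quantity at that price is the breakpoint.
EOQ at €23.70 = 856.5 (feasible in tier 1): TC = 10,100×€23.70 + (10,100/856.5)×241 + (856.5/2)×0.28×€23.70 = €245,053.78.
EOQ at €23.39 = 862.2 < 15000, so use break Q=15000: TC = 10,100×€23.39 + (10,100/15000.0)×241 + (15000.0/2)×0.28×€23.39 = €285,520.27.
Lowest total cost is €245,053.78 at Q = 856.5.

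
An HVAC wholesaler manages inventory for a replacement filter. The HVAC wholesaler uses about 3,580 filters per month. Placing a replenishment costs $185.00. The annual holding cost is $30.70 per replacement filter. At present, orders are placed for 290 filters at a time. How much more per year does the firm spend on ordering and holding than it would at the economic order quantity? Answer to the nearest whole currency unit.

Extra cost ≈ $9,767 per year

Annual demand D = 3,580 × 12 = 42,960.
EOQ = √(2DS/H) = √(2 × 42,960 × 185 / 30.7) ≈ 719.55.
Cost at Q* = (D/Q*)S + (Q*/2)H = √(2DSH) ≈ $22,090.33.
Cost at Q = 290: (42,960/290)×185 + (290/2)×30.7 = $27,405.52 + $4,451.50 = $31,857.02.
Excess = $31,857.02 − $22,090.33 = $9,766.69.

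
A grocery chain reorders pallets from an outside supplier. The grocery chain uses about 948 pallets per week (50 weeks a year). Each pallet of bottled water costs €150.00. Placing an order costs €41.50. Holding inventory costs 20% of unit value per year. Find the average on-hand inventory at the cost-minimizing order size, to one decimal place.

Annual demand D = 948 × 50 = 47,400.
Holding cost H = 0.20 × €150.00 = €30.0000 per unit per year.
Q* = √(2DS/H) = √(2 × 47,400 × 41.5 / 30) ≈ 362.13.
Average inventory = Q*/2 ≈ 362.13 / 2 = 181.066.

Average inventory ≈ 181.1 pallets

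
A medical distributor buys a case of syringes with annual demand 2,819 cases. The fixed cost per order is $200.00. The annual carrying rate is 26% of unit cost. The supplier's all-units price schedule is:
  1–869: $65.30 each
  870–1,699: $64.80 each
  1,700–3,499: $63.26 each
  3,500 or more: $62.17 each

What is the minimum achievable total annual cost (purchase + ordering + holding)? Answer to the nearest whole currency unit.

Holding cost per unit per year at price C is H = 0.26·C.
For each price level, check whether its EOQ is feasible; otherwise the best quantity at that price is the breakpoint.
EOQ at $65.30 = 257.7 (feasible in tier 1): TC = 2,819×$65.30 + (2,819/257.7)×200 + (257.7/2)×0.26×$65.30 = $188,456.13.
EOQ at $64.80 = 258.7 < 870, so use break Q=870: TC = 2,819×$64.80 + (2,819/870.0)×200 + (870.0/2)×0.26×$64.80 = $190,648.13.
EOQ at $63.26 = 261.8 < 1700, so use break Q=1700: TC = 2,819×$63.26 + (2,819/1700.0)×200 + (1700.0/2)×0.26×$63.26 = $192,642.05.
EOQ at $62.17 = 264.1 < 3500, so use break Q=3500: TC = 2,819×$62.17 + (2,819/3500.0)×200 + (3500.0/2)×0.26×$62.17 = $203,705.67.
Lowest total cost among the candidates is at Q = 257.7.

TC* ≈ $188,456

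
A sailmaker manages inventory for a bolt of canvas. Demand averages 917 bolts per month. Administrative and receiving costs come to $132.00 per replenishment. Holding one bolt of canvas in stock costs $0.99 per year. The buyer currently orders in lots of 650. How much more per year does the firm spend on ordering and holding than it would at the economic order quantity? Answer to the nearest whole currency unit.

Extra cost ≈ $861 per year

Annual demand D = 917 × 12 = 11,004.
EOQ = √(2DS/H) = √(2 × 11,004 × 132 / 0.99) ≈ 1713.01.
Cost at Q* = (D/Q*)S + (Q*/2)H = √(2DSH) ≈ $1,695.88.
Cost at Q = 650: (11,004/650)×132 + (650/2)×0.99 = $2,234.66 + $321.75 = $2,556.41.
Excess = $2,556.41 − $1,695.88 = $860.53.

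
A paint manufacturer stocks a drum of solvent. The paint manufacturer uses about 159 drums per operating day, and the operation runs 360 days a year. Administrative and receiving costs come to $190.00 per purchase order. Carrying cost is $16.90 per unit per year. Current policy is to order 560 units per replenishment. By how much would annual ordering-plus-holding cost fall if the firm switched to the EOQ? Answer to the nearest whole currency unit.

Annual demand D = 159 × 360 = 57,240.
EOQ = √(2DS/H) = √(2 × 57,240 × 190 / 16.9) ≈ 1134.48.
Cost at Q* = (D/Q*)S + (Q*/2)H = √(2DSH) ≈ $19,172.77.
Cost at Q = 560: (57,240/560)×190 + (560/2)×16.9 = $19,420.71 + $4,732.00 = $24,152.71.
Excess = $24,152.71 − $19,172.77 = $4,979.94.

Extra cost ≈ $4,980 per year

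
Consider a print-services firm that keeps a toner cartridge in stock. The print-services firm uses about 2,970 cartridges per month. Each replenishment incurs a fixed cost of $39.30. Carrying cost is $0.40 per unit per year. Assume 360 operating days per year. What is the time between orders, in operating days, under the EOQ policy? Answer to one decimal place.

Annual demand D = 2,970 × 12 = 35,640.
The optimal lot size = √(2DS/H) = √(2 × 35,640 × 39.3 / 0.4) ≈ 2646.37.
Cycle time = Q*/D × 360 = 2646.37 / 35,640 × 360 ≈ 26.731 days.

T ≈ 26.7 days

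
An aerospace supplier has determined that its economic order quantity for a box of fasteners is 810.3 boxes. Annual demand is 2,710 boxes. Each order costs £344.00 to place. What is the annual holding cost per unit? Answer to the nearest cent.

Squaring Q* = √(2DS/H) gives Q*² = 2DS/H.
From Q* = √(2DS/H): H = 2DS / Q*² = 2 × 2,710 × 344 / 810.3² = 2.8397.

H ≈ £2.84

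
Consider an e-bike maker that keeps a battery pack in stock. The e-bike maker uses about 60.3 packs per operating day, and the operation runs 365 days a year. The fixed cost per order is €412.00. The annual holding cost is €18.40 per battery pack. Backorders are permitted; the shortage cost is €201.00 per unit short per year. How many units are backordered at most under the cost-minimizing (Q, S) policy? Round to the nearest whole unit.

S* ≈ 87 packs

Annual demand D = 60.3 × 365 = 22,009.5.
With planned backorders, Q* = √(2DS/H) · √((H+B)/B).
√(2DS/H) = √(2 × 22,009.5 × 412 / 18.4) = 992.795.
√((H+B)/B) = √((18.4+201)/201) = 1.0448.
Q* ≈ 1037.242.
S* = Q* · H/(H+B) = 1037.242 × 18.4/219.4 ≈ 86.988.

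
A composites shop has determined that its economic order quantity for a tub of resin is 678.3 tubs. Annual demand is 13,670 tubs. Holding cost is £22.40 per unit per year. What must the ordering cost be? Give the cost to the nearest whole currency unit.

Invert the EOQ relation Q*² = 2DS/H.
From Q* = √(2DS/H): S = Q*²H / (2D) = 678.3² × 22.4 / (2 × 13,670) = 376.9582.

S ≈ £377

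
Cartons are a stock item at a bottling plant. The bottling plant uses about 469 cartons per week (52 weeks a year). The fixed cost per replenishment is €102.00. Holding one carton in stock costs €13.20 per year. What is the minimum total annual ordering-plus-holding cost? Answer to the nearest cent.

Annual demand D = 469 × 52 = 24,388.
Q* = √(2DS/H) = √(2 × 24,388 × 102 / 13.2) ≈ 613.93.
At Q*, ordering cost (D/Q*)S equals holding cost (Q*/2)H, each = √(DSH/2).
Minimum total = √(2DSH) = √(2 × 24,388 × 102 × 13.2) ≈ 8103.827.

TC* ≈ €8,103.83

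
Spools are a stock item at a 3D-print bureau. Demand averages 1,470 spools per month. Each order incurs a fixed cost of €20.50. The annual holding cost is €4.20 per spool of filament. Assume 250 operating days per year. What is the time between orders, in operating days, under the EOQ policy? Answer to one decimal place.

Annual demand D = 1,470 × 12 = 17,640.
Q* = √(2DS/H) = √(2 × 17,640 × 20.5 / 4.2) ≈ 414.97.
Cycle time = Q*/D × 250 = 414.97 / 17,640 × 250 ≈ 5.881 days.

T ≈ 5.9 days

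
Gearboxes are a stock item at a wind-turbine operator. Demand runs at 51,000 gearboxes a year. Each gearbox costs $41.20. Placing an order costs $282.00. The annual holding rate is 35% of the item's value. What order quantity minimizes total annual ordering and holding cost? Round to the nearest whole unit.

Q* ≈ 1,412 gearboxes

Holding cost H = 0.35 × $41.20 = $14.4200 per unit per year.
EOQ = √(2DS / H) = √(2 × 51,000 × 282 / 14.42).
= √(28,764,000 / 14.42) = √1,994,729.5423 ≈ 1412.349.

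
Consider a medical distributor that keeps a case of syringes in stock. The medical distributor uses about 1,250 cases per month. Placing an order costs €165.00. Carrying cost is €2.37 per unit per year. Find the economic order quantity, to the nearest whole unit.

Q* ≈ 1,445 cases

Annual demand D = 1,250 × 12 = 15,000.
EOQ = √(2DS / H) = √(2 × 15,000 × 165 / 2.37).
= √(4,950,000 / 2.37) = √2,088,607.5949 ≈ 1445.202.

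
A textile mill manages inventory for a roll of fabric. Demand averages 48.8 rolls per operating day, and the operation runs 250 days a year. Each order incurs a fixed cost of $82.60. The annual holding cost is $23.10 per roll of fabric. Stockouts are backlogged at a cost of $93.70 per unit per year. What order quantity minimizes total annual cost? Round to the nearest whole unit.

Annual demand D = 48.8 × 250 = 12,200.
With planned backorders, Q* = √(2DS/H) · √((H+B)/B).
√(2DS/H) = √(2 × 12,200 × 82.6 / 23.1) = 295.379.
√((H+B)/B) = √((23.1+93.7)/93.7) = 1.1165.
Q* ≈ 329.785.

Q* ≈ 330 rolls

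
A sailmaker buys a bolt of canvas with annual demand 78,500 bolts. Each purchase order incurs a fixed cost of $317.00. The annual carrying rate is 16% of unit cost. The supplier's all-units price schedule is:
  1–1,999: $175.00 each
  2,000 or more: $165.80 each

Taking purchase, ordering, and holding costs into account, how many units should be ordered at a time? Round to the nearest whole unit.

Q* ≈ 2,000 bolts

Holding cost per unit per year at price C is H = 0.16·C.
Evaluate total cost at each tier's feasible EOQ or, if the EOQ is below the tier, at the tier's minimum quantity.
EOQ at $175.00 = 1333.2 (feasible in tier 1): TC = 78,500×$175.00 + (78,500/1333.2)×317 + (1333.2/2)×0.16×$175.00 = $13,774,830.04.
EOQ at $165.80 = 1369.7 < 2000, so use break Q=2000: TC = 78,500×$165.80 + (78,500/2000.0)×317 + (2000.0/2)×0.16×$165.80 = $13,054,270.25.
Lowest total cost is $13,054,270.25 at Q = 2000.0.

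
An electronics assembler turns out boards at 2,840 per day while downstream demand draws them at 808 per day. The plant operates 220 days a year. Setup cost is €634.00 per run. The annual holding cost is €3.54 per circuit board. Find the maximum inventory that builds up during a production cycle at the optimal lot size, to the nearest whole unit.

Annual demand D = 808 × 220 = 177,760.
Production build-up factor (1 − d/p) = 1 − 808/2,840 = 0.7155.
Q* = √(2DS / (H(1 − d/p))) = √(2 × 177,760 × 634 / (3.54 × 0.7155)).
= √(225,399,680 / 2.5328) ≈ 9433.489.
Maximum inventory = Q*(1 − d/p) = 9433.489 × 0.7155 ≈ 6749.595.

I_max ≈ 6,750 boards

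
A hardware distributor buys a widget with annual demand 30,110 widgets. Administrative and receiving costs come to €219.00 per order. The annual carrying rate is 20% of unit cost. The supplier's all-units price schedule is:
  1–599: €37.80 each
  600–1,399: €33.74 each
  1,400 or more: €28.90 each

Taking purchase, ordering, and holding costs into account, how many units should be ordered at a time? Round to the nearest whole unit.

Holding cost per unit per year at price C is H = 0.20·C.
For each price level, check whether its EOQ is feasible; otherwise the best quantity at that price is the breakpoint.
Tier 1 (€37.80): EOQ = 1320.8 exceeds tier's upper bound 599, so this tier is dominated.
EOQ at €33.74 = 1398.0 (feasible in tier 2): TC = 30,110×€33.74 + (30,110/1398.0)×219 + (1398.0/2)×0.20×€33.74 = €1,025,345.05.
EOQ at €28.90 = 1510.5 (feasible in tier 3): TC = 30,110×€28.90 + (30,110/1510.5)×219 + (1510.5/2)×0.20×€28.90 = €878,909.85.
Lowest total cost is €878,909.85 at Q = 1510.5.

Q* ≈ 1,511 widgets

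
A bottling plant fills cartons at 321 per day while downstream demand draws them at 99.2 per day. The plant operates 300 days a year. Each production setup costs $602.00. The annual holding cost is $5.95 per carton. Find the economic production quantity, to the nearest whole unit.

Q* ≈ 2,952 cartons

Annual demand D = 99.2 × 300 = 29,760.
Production build-up factor (1 − d/p) = 1 − 99.2/321 = 0.6910.
Q* = √(2DS / (H(1 − d/p))) = √(2 × 29,760 × 602 / (5.95 × 0.6910)).
= √(35,831,040 / 4.1112) ≈ 2952.181.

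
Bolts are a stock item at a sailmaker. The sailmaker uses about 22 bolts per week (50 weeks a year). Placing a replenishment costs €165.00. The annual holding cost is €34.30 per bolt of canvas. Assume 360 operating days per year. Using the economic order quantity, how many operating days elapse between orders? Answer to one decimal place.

Annual demand D = 22 × 50 = 1,100.
Q* = √(2DS/H) = √(2 × 1,100 × 165 / 34.3) ≈ 102.87.
Cycle time = Q*/D × 360 = 102.87 / 1,100 × 360 ≈ 33.668 days.

T ≈ 33.7 days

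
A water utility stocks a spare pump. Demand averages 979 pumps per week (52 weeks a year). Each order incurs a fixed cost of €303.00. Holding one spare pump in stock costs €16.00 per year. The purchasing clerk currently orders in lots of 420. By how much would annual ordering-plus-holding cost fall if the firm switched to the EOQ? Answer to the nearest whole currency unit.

Extra cost ≈ €17,869 per year

Annual demand D = 979 × 52 = 50,908.
EOQ = √(2DS/H) = √(2 × 50,908 × 303 / 16) ≈ 1388.57.
Cost at Q* = (D/Q*)S + (Q*/2)H = √(2DSH) ≈ €22,217.20.
Cost at Q = 420: (50,908/420)×303 + (420/2)×16 = €36,726.49 + €3,360.00 = €40,086.49.
Excess = €40,086.49 − €22,217.20 = €17,869.29.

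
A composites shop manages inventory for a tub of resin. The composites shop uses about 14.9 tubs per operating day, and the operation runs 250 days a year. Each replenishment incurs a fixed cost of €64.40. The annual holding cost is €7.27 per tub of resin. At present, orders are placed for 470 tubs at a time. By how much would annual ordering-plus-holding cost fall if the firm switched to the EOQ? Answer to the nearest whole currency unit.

Annual demand D = 14.9 × 250 = 3,725.
EOQ = √(2DS/H) = √(2 × 3,725 × 64.4 / 7.27) ≈ 256.89.
Cost at Q* = (D/Q*)S + (Q*/2)H = √(2DSH) ≈ €1,867.62.
Cost at Q = 470: (3,725/470)×64.4 + (470/2)×7.27 = €510.40 + €1,708.45 = €2,218.85.
Excess = €2,218.85 − €1,867.62 = €351.24.

Extra cost ≈ €351 per year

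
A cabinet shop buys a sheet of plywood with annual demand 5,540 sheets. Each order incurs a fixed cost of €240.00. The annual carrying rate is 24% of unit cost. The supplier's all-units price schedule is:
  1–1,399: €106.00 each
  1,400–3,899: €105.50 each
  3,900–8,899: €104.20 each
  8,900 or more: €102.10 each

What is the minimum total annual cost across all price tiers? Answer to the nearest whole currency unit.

TC* ≈ €595,465

Holding cost per unit per year at price C is H = 0.24·C.
For each price level, check whether its EOQ is feasible; otherwise the best quantity at that price is the breakpoint.
EOQ at €106.00 = 323.3 (feasible in tier 1): TC = 5,540×€106.00 + (5,540/323.3)×240 + (323.3/2)×0.24×€106.00 = €595,464.96.
EOQ at €105.50 = 324.1 < 1400, so use break Q=1400: TC = 5,540×€105.50 + (5,540/1400.0)×240 + (1400.0/2)×0.24×€105.50 = €603,143.71.
EOQ at €104.20 = 326.1 < 3900, so use break Q=3900: TC = 5,540×€104.20 + (5,540/3900.0)×240 + (3900.0/2)×0.24×€104.20 = €626,374.52.
EOQ at €102.10 = 329.4 < 8900, so use break Q=8900: TC = 5,540×€102.10 + (5,540/8900.0)×240 + (8900.0/2)×0.24×€102.10 = €674,826.19.
Lowest total cost among the candidates is at Q = 323.3.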